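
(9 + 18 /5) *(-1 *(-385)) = 4851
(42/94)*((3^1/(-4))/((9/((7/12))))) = -49/2256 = -0.02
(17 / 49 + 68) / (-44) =-3349 / 2156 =-1.55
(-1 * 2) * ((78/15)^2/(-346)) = 676/4325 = 0.16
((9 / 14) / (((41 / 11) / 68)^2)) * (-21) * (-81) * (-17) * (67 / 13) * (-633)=20185446084.06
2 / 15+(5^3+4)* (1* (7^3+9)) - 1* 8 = 681002 / 15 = 45400.13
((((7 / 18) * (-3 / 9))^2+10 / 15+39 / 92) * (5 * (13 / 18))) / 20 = 482755 / 2414448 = 0.20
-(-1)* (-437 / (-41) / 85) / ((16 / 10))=437 / 5576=0.08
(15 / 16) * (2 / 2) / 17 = 15 / 272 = 0.06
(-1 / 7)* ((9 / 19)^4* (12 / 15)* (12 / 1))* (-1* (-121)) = -38106288 / 4561235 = -8.35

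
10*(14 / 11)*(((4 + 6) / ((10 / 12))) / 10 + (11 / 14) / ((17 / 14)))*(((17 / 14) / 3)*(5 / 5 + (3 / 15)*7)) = 1256 / 55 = 22.84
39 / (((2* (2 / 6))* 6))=39 / 4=9.75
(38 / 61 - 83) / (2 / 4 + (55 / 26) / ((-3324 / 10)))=-217140300 / 1301191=-166.88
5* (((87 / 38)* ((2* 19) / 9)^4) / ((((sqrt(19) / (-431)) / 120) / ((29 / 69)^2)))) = -6071534238400* sqrt(19) / 3470769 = -7625170.15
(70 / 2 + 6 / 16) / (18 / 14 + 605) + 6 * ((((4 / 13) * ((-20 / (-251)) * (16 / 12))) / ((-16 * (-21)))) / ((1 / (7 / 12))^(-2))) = 2282340869 / 37999383968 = 0.06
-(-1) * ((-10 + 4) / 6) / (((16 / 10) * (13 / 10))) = -25 / 52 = -0.48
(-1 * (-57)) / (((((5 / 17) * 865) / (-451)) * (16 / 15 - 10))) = 1311057 / 115910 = 11.31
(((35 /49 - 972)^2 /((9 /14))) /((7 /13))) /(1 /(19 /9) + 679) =11417921047 /2846655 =4011.00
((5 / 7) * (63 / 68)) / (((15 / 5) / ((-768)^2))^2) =434865438720 / 17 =25580319924.71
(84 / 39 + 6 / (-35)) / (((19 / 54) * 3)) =16236 / 8645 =1.88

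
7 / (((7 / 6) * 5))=6 / 5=1.20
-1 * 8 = -8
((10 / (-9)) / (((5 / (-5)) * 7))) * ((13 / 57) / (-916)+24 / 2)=1.90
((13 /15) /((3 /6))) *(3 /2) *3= 39 /5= 7.80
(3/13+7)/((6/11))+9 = 868/39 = 22.26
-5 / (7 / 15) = -75 / 7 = -10.71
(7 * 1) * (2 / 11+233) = 17955 / 11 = 1632.27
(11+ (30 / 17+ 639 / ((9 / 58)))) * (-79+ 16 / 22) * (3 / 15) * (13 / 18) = -262002013 / 5610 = -46702.68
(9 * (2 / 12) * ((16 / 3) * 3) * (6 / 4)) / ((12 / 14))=42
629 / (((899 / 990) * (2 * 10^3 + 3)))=622710 / 1800697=0.35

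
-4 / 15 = -0.27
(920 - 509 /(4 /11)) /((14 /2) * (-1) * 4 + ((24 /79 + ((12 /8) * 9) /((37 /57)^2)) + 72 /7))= -1452792383 /44298710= -32.80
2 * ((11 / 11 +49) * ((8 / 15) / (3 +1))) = 40 / 3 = 13.33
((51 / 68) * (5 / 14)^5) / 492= 0.00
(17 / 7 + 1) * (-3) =-72 / 7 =-10.29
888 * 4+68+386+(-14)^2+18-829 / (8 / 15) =2665.62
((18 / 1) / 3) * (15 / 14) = 45 / 7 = 6.43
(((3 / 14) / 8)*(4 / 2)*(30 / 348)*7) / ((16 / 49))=735 / 7424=0.10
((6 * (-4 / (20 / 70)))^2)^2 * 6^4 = 64524128256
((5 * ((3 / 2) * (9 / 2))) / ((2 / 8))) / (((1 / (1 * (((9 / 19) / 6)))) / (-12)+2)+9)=13.58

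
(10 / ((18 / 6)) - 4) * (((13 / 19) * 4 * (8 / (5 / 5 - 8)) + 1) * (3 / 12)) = 283 / 798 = 0.35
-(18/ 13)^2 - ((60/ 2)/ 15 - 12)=1366/ 169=8.08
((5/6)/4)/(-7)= -5/168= -0.03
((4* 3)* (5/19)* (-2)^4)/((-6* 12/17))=-680/57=-11.93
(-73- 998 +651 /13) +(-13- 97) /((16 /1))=-106891 /104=-1027.80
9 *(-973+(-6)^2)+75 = -8358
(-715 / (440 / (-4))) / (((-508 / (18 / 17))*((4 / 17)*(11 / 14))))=-819 / 11176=-0.07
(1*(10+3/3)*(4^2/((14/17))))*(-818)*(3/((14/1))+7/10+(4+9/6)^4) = -39231725401/245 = -160129491.43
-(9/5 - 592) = 2951/5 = 590.20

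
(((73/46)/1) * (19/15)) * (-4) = -2774/345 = -8.04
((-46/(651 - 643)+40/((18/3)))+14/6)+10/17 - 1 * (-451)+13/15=464819/1020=455.70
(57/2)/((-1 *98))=-57/196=-0.29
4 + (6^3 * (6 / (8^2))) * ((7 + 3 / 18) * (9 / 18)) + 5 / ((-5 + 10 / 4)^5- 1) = 3864765 / 50512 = 76.51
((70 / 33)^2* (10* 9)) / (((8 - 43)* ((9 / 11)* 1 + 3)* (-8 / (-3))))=-25 / 22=-1.14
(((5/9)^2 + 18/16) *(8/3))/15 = 929/3645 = 0.25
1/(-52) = -1/52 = -0.02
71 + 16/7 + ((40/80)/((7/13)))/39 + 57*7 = 19837/42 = 472.31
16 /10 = 8 /5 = 1.60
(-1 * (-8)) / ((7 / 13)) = 104 / 7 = 14.86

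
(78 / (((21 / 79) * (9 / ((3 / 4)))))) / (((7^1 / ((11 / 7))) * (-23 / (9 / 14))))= -33891 / 220892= -0.15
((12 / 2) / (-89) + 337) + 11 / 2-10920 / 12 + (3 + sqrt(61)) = -100493 / 178 + sqrt(61) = -556.76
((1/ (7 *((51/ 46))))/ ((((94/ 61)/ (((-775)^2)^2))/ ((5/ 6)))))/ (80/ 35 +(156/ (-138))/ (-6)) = 11641054355078125/ 1145766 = 10160062661.20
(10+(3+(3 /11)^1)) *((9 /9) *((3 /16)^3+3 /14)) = 462309 /157696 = 2.93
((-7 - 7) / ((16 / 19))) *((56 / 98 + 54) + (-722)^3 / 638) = 12513046695 / 1276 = 9806462.93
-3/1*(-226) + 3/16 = 10851/16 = 678.19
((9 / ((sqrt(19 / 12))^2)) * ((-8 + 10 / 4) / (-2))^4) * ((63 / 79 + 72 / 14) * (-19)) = -1298583495 / 35392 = -36691.44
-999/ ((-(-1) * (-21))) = 333/ 7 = 47.57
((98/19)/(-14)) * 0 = 0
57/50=1.14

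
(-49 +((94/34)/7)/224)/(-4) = 1306097/106624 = 12.25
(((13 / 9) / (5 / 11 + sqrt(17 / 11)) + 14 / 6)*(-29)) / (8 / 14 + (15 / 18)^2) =-37618 / 891 - 182*sqrt(187) / 81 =-72.95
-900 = -900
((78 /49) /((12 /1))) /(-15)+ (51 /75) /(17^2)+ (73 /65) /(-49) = -47773 /1624350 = -0.03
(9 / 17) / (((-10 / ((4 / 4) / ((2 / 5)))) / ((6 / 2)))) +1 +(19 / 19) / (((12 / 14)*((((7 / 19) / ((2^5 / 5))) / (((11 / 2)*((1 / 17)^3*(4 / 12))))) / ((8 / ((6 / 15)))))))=133393 / 176868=0.75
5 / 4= 1.25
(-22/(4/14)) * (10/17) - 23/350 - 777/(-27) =-887969/53550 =-16.58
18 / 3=6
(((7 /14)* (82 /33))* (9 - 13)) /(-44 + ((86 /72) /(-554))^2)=21744384768 /192517337485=0.11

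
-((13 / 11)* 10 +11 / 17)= -2331 / 187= -12.47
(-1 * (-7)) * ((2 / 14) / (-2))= -1 / 2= -0.50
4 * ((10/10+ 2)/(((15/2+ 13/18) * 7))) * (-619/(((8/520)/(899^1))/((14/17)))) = -3906496620/629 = -6210646.45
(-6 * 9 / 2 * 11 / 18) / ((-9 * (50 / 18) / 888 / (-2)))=-1172.16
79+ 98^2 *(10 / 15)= 19445 / 3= 6481.67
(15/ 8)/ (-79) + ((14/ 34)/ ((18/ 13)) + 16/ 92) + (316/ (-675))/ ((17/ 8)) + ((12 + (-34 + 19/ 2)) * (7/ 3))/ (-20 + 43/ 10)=54601576669/ 26187694200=2.09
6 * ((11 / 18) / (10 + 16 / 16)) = 1 / 3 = 0.33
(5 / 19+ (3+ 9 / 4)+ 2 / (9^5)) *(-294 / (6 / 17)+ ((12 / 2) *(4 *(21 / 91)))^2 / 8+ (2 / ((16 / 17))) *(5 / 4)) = -36863153077043 / 8089870464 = -4556.70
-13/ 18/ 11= -0.07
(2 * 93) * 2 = 372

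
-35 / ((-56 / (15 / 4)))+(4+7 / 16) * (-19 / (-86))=2287 / 688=3.32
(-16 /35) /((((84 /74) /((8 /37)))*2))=-32 /735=-0.04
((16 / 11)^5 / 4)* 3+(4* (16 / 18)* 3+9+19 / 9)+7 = 48790097 / 1449459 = 33.66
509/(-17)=-509/17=-29.94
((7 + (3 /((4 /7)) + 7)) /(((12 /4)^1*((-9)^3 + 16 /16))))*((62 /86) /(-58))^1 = 341 /3112512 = 0.00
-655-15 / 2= -1325 / 2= -662.50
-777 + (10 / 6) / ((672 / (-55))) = -1566707 / 2016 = -777.14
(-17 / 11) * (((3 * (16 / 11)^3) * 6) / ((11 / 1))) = -1253376 / 161051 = -7.78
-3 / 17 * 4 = -12 / 17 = -0.71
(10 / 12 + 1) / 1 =11 / 6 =1.83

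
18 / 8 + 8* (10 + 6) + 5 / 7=3667 / 28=130.96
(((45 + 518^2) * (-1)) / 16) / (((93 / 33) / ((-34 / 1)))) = 50185003 / 248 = 202358.88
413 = 413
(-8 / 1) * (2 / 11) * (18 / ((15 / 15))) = -288 / 11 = -26.18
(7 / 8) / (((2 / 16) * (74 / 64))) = 224 / 37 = 6.05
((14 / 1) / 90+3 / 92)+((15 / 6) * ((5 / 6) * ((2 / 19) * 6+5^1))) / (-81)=46001 / 1061910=0.04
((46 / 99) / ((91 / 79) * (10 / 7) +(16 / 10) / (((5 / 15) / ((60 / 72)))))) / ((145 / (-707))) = -0.40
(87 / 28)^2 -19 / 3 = 7811 / 2352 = 3.32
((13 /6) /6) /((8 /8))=0.36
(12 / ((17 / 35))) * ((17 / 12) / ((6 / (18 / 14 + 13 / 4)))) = 635 / 24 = 26.46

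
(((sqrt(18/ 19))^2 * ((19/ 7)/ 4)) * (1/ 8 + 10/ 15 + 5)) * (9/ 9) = 417/ 112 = 3.72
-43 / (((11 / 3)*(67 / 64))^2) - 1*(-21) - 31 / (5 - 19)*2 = 85588018 / 3802183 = 22.51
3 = 3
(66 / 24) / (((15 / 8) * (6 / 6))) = 22 / 15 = 1.47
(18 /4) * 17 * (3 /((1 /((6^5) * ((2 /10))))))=1784592 /5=356918.40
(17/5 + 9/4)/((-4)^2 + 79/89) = 10057/30060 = 0.33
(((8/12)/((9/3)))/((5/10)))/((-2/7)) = -14/9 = -1.56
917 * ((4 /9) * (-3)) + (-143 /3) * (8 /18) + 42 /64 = -1074121 /864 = -1243.20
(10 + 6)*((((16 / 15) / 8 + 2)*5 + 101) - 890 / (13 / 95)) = -102274.87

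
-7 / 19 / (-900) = 7 / 17100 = 0.00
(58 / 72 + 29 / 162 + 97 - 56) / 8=13603 / 2592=5.25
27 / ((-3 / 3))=-27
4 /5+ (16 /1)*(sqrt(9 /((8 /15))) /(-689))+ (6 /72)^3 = 0.71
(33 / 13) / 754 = 0.00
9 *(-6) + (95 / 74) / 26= -53.95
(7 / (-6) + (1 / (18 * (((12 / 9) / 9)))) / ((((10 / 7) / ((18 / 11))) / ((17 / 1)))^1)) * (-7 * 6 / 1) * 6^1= -170079 / 110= -1546.17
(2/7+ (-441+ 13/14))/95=-6157/1330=-4.63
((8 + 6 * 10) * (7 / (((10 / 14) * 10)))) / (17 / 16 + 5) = 10.99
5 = 5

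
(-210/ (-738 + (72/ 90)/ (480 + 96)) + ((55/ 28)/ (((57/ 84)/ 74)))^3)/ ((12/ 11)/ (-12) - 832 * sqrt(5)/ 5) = 1970307319332979000/ 305267690295725719 - 3606450517307084761600 * sqrt(5)/ 305267690295725719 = -26410.58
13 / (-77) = -13 / 77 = -0.17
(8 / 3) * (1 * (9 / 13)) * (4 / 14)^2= 96 / 637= 0.15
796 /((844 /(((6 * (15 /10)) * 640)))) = 1146240 /211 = 5432.42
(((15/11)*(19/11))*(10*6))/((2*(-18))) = -475/121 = -3.93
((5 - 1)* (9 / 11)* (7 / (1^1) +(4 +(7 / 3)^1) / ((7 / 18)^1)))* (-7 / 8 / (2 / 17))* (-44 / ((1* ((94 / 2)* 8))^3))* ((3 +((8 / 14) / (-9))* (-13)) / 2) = 667811 / 744203264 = 0.00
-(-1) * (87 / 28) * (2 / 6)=29 / 28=1.04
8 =8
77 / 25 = 3.08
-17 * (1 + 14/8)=-46.75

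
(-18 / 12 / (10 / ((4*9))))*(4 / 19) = -108 / 95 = -1.14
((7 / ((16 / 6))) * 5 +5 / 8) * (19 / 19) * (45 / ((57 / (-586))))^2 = 1062381375 / 361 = 2942884.70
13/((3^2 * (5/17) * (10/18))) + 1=246/25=9.84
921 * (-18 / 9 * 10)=-18420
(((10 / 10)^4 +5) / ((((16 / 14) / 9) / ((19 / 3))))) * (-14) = -8379 / 2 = -4189.50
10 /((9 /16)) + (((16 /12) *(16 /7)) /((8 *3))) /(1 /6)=1168 /63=18.54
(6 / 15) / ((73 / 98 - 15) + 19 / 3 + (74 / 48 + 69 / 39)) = -10192 / 117485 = -0.09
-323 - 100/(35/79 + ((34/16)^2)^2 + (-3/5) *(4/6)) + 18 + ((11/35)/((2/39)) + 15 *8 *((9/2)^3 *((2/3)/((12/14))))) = 18979542581183/2314229890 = 8201.23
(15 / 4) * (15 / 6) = 75 / 8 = 9.38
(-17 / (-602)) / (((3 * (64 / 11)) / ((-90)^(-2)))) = 0.00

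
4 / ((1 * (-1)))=-4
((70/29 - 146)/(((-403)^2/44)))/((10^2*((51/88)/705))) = -189445344/400338185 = -0.47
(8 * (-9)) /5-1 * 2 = -82 /5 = -16.40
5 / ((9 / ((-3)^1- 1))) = -20 / 9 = -2.22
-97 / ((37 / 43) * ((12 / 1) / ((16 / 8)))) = -4171 / 222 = -18.79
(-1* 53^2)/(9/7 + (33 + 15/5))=-19663/261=-75.34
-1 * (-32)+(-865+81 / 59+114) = -42340 / 59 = -717.63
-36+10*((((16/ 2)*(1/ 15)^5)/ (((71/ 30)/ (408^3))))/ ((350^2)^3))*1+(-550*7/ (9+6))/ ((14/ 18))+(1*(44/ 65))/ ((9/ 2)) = -365.85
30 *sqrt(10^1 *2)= 134.16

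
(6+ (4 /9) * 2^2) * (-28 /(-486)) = 980 /2187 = 0.45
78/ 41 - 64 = -2546/ 41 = -62.10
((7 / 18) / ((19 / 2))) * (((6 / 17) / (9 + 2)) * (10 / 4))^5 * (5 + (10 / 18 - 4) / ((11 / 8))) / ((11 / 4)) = 3412500 / 27668996154547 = 0.00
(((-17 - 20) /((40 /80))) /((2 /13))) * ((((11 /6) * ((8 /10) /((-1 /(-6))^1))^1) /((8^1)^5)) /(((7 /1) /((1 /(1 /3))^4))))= -428571 /286720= -1.49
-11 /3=-3.67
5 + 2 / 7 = 37 / 7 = 5.29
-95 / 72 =-1.32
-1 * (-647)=647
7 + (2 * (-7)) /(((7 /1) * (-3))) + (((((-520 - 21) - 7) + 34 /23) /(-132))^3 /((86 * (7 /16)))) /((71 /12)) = 7.99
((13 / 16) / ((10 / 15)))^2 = 1521 / 1024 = 1.49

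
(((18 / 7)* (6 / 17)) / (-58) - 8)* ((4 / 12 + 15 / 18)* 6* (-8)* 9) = 1991664 / 493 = 4039.89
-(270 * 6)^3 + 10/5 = -4251527998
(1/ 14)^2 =1/ 196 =0.01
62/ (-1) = -62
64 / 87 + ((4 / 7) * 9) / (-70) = 14114 / 21315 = 0.66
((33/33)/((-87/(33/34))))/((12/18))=-33/1972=-0.02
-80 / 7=-11.43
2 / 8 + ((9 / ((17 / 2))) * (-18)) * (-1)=1313 / 68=19.31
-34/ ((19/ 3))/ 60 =-0.09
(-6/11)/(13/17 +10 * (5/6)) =-153/2552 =-0.06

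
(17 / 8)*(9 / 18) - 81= -1279 / 16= -79.94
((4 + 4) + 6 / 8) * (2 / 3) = 35 / 6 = 5.83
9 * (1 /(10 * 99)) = 1 /110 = 0.01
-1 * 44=-44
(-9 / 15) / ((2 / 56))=-16.80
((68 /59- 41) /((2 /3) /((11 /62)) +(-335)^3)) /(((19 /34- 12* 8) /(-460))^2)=69009260352 /2802831809394419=0.00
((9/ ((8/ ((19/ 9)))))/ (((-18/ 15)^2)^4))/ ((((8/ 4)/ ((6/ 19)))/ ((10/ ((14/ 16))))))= 1953125/ 1959552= 1.00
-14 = -14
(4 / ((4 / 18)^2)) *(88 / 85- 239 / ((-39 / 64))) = 31852.47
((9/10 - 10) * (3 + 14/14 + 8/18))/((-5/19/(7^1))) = 48412/45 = 1075.82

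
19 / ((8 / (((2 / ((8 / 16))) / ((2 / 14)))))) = 133 / 2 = 66.50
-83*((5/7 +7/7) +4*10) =-24236/7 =-3462.29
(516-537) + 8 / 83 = -1735 / 83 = -20.90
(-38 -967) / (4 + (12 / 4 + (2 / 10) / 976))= -1634800 / 11387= -143.57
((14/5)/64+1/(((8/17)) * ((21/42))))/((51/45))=2061/544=3.79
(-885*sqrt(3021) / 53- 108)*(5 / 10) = -885*sqrt(3021) / 106- 54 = -512.89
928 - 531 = 397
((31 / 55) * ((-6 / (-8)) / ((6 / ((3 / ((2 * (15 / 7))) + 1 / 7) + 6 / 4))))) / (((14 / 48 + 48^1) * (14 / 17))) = 64821 / 15617525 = 0.00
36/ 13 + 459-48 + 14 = 5561/ 13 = 427.77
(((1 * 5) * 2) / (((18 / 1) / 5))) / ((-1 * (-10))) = 5 / 18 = 0.28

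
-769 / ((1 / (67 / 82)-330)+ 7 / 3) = 154569 / 65615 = 2.36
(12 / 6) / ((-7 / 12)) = -24 / 7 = -3.43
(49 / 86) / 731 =49 / 62866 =0.00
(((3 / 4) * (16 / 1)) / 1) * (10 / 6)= 20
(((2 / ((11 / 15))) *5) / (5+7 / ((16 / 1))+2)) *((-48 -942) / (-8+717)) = -216000 / 84371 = -2.56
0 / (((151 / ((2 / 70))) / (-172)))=0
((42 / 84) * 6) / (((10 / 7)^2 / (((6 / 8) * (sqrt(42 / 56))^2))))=1323 / 1600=0.83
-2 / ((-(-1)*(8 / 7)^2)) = -49 / 32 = -1.53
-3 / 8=-0.38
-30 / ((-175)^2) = -6 / 6125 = -0.00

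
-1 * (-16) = 16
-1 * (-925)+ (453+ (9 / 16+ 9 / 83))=1830875 / 1328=1378.67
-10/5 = -2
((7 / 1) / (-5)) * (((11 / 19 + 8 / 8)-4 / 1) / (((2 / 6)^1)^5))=78246 / 95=823.64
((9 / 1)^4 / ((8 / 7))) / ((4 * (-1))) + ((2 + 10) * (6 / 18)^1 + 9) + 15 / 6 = -45431 / 32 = -1419.72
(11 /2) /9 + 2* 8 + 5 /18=152 /9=16.89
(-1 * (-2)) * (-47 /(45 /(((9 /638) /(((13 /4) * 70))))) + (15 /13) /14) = 0.16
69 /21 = 23 /7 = 3.29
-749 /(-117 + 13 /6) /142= 2247 /48919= 0.05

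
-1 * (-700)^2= -490000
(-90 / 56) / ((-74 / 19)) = 0.41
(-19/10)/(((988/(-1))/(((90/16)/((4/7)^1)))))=63/3328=0.02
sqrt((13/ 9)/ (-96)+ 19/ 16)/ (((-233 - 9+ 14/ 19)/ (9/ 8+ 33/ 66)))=-0.01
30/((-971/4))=-120/971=-0.12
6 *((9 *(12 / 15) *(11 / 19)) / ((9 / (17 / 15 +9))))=704 / 25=28.16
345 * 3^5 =83835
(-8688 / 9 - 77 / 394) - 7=-1149529 / 1182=-972.53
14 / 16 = 7 / 8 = 0.88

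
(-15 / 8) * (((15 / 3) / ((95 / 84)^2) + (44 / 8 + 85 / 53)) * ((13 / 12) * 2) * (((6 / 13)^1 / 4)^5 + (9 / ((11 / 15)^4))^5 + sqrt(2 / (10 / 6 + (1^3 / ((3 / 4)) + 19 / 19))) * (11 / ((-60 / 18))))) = -491575037905702111902118555276349039521143 / 376452460929647450733810173146112 + 903946329 * sqrt(2) / 12245120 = -1305808965.60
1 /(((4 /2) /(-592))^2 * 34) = 43808 /17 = 2576.94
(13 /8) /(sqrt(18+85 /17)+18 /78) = -507 /31024+2197 * sqrt(23) /31024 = 0.32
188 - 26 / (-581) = 109254 / 581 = 188.04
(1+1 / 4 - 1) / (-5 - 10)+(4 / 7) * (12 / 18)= 51 / 140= 0.36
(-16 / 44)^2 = 16 / 121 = 0.13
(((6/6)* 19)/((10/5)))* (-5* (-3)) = 285/2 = 142.50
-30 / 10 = -3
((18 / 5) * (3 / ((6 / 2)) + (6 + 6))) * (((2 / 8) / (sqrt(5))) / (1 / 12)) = 62.79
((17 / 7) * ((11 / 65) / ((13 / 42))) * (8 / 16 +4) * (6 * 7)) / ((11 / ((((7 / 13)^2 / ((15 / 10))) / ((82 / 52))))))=1259496 / 450385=2.80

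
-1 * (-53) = 53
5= 5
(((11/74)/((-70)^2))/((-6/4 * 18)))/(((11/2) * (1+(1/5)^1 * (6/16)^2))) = -0.00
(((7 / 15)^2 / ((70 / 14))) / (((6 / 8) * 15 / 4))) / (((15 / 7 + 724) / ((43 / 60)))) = 58996 / 3859903125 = 0.00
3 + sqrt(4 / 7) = 2*sqrt(7) / 7 + 3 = 3.76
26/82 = 0.32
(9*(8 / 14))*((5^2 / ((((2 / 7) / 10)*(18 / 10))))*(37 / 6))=46250 / 3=15416.67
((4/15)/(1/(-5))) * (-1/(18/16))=32/27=1.19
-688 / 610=-344 / 305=-1.13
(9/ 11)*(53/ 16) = 477/ 176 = 2.71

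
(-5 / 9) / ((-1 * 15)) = 1 / 27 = 0.04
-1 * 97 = -97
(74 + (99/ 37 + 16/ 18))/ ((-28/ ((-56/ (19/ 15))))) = 258290/ 2109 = 122.47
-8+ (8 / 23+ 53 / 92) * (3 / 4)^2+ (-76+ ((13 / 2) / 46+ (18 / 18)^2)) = -121203 / 1472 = -82.34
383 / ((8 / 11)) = 4213 / 8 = 526.62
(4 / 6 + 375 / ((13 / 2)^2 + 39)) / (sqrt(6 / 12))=206 * sqrt(2) / 39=7.47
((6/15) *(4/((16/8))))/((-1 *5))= -4/25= -0.16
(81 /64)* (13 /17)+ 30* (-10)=-325347 /1088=-299.03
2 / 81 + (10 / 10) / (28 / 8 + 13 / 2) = 101 / 810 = 0.12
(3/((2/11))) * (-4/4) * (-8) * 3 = 396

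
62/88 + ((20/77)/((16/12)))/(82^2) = 91198/129437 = 0.70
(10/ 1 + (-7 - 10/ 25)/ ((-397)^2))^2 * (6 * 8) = 2980843634427312/ 621014922025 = 4799.95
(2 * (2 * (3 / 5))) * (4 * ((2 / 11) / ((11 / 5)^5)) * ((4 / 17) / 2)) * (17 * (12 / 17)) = 1440000 / 30116537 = 0.05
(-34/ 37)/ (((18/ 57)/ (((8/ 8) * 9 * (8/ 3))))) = -69.84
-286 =-286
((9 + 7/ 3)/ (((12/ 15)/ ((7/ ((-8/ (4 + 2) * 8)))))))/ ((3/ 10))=-2975/ 96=-30.99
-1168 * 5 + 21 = -5819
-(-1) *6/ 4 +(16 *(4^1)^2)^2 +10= 131095/ 2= 65547.50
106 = 106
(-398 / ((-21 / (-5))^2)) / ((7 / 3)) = -9950 / 1029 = -9.67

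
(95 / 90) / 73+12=15787 / 1314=12.01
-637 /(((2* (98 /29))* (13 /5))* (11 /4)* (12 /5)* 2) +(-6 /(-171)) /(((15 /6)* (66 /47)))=-205873 /75240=-2.74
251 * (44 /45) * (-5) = -11044 /9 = -1227.11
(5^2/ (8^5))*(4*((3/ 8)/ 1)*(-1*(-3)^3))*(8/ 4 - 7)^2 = 0.77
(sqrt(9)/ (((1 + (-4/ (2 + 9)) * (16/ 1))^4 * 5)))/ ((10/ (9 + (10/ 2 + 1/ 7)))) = 4348377/ 2761668350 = 0.00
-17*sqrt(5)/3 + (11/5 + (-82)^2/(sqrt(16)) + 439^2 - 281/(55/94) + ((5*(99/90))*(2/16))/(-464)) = 79183024803/408320 - 17*sqrt(5)/3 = 193911.27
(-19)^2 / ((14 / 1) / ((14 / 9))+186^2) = 361 / 34605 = 0.01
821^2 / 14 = 674041 / 14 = 48145.79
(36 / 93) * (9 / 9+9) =120 / 31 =3.87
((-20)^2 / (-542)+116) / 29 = 31236 / 7859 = 3.97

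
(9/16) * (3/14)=27/224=0.12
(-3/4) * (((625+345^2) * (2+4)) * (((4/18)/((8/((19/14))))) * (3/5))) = -682005/56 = -12178.66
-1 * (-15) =15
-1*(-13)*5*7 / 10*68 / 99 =3094 / 99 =31.25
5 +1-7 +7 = 6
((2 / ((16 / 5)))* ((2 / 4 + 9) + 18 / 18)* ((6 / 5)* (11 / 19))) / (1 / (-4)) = -693 / 38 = -18.24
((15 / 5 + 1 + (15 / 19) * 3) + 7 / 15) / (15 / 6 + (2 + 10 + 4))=3896 / 10545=0.37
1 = 1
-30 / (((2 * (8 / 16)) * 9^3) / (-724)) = 7240 / 243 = 29.79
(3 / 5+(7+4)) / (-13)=-58 / 65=-0.89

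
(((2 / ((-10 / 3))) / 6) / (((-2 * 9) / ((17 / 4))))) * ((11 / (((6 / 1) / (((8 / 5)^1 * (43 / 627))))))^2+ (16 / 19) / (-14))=-214013 / 460545750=-0.00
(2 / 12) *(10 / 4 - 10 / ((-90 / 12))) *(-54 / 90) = -23 / 60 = -0.38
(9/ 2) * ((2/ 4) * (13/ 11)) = 117/ 44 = 2.66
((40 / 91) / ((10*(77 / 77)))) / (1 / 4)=16 / 91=0.18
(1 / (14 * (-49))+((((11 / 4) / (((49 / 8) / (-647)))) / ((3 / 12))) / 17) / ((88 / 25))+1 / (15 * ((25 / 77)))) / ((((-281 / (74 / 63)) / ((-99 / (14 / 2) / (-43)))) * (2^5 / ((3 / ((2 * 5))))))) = 34199050457 / 138093707080000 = 0.00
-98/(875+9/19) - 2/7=-0.40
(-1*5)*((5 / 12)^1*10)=-125 / 6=-20.83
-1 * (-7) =7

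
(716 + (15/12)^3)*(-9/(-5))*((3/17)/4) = 1240623/21760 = 57.01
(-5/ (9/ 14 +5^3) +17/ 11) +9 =203274/ 19349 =10.51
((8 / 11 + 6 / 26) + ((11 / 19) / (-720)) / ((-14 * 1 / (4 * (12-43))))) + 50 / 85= 179151949 / 116396280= 1.54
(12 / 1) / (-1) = -12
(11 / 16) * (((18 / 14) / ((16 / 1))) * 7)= 99 / 256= 0.39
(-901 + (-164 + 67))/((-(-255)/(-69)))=22954/85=270.05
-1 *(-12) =12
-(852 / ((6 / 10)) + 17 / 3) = -4277 / 3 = -1425.67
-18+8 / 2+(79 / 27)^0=-13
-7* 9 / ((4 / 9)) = -567 / 4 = -141.75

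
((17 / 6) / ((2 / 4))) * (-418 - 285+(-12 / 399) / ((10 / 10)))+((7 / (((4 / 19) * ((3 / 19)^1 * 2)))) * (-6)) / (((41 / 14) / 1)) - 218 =-144533617 / 32718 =-4417.56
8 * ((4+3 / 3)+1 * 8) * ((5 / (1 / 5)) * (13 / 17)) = 33800 / 17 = 1988.24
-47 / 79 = -0.59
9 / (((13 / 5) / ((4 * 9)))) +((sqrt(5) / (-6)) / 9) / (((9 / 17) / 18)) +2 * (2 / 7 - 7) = 10118 / 91 - 17 * sqrt(5) / 27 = 109.78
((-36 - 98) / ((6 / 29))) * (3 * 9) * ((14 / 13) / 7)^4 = -279792 / 28561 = -9.80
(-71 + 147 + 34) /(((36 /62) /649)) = 1106545 /9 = 122949.44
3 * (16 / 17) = 48 / 17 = 2.82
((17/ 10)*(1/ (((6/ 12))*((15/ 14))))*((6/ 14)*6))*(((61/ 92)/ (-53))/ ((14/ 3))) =-0.02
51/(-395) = -51/395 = -0.13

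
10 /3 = 3.33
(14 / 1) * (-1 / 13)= -14 / 13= -1.08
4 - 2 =2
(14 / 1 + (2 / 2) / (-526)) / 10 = 7363 / 5260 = 1.40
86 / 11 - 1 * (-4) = 130 / 11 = 11.82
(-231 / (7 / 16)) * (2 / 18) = -176 / 3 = -58.67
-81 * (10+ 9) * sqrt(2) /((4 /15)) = -23085 * sqrt(2) /4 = -8161.78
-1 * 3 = -3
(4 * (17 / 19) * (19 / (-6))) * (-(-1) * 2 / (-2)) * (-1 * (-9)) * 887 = 90474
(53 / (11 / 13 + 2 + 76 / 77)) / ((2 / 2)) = 53053 / 3837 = 13.83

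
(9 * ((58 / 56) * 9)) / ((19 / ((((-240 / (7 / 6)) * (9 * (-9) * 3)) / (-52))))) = -51372630 / 12103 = -4244.62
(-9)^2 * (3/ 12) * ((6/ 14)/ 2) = 243/ 56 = 4.34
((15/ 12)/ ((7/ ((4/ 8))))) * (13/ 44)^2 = 845/ 108416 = 0.01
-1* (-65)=65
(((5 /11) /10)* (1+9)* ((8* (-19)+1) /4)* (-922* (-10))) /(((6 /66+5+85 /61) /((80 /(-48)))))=530783875 /13053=40663.75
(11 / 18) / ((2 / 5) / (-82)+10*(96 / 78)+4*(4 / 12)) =0.04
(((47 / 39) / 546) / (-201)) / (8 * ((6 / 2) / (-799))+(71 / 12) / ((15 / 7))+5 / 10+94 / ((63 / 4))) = -375530 / 314598152739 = -0.00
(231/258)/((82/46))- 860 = -859.50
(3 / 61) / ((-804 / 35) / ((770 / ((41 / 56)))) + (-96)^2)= 377300 / 70702834033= 0.00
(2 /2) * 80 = 80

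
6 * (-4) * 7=-168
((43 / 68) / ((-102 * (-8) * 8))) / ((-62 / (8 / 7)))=-43 / 24081792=-0.00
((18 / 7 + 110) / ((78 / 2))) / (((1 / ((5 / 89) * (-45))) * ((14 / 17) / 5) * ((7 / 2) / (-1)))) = 5023500 / 396851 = 12.66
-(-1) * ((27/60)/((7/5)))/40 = 9/1120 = 0.01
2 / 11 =0.18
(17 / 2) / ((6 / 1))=17 / 12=1.42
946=946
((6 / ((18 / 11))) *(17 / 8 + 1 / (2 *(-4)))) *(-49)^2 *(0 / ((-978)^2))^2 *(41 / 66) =0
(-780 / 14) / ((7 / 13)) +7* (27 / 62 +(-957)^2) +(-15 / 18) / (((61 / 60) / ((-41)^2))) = 1187789181155 / 185318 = 6409464.71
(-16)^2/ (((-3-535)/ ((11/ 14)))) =-0.37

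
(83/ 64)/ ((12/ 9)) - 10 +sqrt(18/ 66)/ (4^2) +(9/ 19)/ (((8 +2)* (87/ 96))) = -6329941/ 705280 +sqrt(33)/ 176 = -8.94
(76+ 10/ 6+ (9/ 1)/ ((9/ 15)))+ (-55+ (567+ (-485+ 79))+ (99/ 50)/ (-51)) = 506501/ 2550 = 198.63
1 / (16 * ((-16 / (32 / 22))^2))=1 / 1936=0.00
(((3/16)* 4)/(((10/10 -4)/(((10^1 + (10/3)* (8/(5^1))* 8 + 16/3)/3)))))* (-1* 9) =87/2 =43.50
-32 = -32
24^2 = 576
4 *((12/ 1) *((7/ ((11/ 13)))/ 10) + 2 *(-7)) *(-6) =5376/ 55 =97.75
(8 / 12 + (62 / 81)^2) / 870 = 4109 / 2854035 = 0.00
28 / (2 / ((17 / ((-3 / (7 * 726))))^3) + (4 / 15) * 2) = 5015408098174320 / 95531582822353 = 52.50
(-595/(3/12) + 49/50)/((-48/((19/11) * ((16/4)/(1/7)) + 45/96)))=2420.28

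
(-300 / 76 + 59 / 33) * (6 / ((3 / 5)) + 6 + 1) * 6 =-46036 / 209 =-220.27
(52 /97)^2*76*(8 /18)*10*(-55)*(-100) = 45210880000 /84681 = 533896.39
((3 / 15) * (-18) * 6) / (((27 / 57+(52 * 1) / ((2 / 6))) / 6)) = -4104 / 4955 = -0.83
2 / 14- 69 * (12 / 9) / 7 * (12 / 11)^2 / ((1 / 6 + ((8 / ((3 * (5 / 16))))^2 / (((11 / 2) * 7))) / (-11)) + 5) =-39827461 / 13326173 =-2.99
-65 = -65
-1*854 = -854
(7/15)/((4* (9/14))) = 49/270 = 0.18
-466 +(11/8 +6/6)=-463.62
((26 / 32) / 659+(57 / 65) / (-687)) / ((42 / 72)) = -20493 / 274658020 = -0.00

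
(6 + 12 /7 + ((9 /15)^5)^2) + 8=1074632093 /68359375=15.72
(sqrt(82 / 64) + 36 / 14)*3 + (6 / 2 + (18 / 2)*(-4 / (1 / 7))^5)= -1084253109 / 7 + 3*sqrt(82) / 8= -154893297.89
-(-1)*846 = 846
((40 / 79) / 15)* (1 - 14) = -104 / 237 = -0.44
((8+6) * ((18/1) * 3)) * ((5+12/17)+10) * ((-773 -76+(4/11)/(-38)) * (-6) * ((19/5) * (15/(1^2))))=644710039848/187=3447647271.91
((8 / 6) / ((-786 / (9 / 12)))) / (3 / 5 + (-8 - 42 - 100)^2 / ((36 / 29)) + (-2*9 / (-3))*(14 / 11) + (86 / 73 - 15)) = -4015 / 57181066914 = -0.00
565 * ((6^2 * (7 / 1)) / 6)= 23730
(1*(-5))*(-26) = 130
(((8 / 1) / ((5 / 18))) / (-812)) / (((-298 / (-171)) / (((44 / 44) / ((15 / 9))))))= -9234 / 756175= -0.01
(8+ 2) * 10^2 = 1000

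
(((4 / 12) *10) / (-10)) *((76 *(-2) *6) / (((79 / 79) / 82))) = 24928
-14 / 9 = -1.56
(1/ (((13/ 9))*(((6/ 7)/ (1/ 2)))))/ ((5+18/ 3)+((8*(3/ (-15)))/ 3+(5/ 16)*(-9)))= 1260/ 23881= 0.05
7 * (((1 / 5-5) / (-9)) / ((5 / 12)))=224 / 25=8.96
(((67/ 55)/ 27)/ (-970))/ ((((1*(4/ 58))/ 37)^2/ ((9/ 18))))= -77139043/ 11523600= -6.69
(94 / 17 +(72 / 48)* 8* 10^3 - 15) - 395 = 197124 / 17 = 11595.53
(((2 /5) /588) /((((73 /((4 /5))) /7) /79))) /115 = 158 /4407375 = 0.00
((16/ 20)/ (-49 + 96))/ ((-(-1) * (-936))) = -0.00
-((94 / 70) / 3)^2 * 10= -4418 / 2205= -2.00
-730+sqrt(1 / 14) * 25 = -730+25 * sqrt(14) / 14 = -723.32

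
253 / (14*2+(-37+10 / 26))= -3289 / 112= -29.37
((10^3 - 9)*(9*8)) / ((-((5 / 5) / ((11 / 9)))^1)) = -87208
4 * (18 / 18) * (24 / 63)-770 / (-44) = 19.02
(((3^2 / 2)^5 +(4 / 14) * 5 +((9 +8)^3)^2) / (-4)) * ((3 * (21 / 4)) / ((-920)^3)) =48665062071 / 398688256000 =0.12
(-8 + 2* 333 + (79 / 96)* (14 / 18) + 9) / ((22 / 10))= 2884205 / 9504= 303.47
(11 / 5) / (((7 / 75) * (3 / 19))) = 1045 / 7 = 149.29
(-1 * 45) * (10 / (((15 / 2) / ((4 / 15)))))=-16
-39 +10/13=-497/13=-38.23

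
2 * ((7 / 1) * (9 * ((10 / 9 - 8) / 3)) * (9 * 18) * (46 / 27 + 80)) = -3829616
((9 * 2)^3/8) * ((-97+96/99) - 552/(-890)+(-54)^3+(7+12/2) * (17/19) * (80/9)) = -10675619597529/93005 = -114785437.32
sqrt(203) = 14.25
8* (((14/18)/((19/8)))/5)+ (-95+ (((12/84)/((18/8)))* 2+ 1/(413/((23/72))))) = -88842101/941640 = -94.35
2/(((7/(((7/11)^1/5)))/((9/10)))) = 9/275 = 0.03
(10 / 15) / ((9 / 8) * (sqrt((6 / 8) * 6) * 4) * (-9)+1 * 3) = -36 * sqrt(2) / 6553-16 / 58977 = -0.01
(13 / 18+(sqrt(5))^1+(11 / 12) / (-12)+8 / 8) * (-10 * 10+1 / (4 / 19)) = -381 * sqrt(5) / 4 -10033 / 64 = -369.75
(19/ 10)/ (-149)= -19/ 1490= -0.01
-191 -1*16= -207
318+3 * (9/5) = 323.40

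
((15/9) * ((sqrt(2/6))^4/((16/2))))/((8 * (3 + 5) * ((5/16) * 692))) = 0.00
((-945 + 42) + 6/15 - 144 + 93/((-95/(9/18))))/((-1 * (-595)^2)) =28421/9609250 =0.00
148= 148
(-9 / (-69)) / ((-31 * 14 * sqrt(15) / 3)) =-3 * sqrt(15) / 49910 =-0.00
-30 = -30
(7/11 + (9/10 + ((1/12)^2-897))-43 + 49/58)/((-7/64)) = 861402772/100485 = 8572.45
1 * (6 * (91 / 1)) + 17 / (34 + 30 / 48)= 546.49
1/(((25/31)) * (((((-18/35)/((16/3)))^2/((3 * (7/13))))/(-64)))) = -43552768/3159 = -13786.88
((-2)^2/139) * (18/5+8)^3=780448/17375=44.92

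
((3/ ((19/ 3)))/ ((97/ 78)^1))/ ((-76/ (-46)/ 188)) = 1517724/ 35017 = 43.34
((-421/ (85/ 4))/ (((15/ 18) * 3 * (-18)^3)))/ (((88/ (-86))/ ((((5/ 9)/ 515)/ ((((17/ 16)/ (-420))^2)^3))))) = -22868551724727009280000/ 4184223448581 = -5465423155.75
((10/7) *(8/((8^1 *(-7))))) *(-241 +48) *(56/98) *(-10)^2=772000/343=2250.73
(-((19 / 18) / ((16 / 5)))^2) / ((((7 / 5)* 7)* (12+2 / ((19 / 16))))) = -171475 / 211341312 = -0.00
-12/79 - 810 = -64002/79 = -810.15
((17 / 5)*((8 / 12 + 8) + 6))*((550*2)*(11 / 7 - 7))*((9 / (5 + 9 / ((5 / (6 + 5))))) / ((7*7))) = -23449800 / 10633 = -2205.38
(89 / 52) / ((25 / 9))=801 / 1300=0.62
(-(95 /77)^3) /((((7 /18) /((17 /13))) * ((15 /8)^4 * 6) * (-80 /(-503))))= -15014735104 /28042539525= -0.54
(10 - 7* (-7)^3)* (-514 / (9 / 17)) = -21067318 / 9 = -2340813.11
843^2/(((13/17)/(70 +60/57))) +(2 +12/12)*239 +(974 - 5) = 16309810992/247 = 66031623.45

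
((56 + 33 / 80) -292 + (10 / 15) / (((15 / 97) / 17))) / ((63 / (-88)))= 257081 / 1134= 226.70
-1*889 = -889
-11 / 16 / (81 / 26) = -143 / 648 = -0.22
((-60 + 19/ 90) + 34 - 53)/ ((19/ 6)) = -7091/ 285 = -24.88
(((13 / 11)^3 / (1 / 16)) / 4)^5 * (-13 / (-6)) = 340693303901788078592 / 12531744508246953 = 27186.42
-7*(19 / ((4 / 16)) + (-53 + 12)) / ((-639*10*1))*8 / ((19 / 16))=3136 / 12141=0.26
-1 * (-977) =977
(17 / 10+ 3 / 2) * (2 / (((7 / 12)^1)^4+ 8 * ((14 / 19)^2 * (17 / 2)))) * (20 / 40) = 119771136 / 1386180845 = 0.09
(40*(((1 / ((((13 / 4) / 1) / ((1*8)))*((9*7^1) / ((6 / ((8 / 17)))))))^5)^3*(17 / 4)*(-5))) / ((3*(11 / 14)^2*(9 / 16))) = -5478763139966437905311418217293414400 / 232483834477053191807344446180462889731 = -0.02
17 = 17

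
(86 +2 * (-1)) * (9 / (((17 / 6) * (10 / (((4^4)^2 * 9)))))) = 1337720832 / 85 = 15737892.14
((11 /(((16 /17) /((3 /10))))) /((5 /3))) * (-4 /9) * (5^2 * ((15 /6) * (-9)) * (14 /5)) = 11781 /8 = 1472.62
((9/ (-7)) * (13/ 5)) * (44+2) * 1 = -5382/ 35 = -153.77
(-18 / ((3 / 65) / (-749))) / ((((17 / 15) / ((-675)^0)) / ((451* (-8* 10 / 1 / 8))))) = -19761241500 / 17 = -1162425970.59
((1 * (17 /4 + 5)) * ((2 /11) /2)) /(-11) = -37 /484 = -0.08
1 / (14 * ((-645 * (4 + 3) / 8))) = -4 / 31605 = -0.00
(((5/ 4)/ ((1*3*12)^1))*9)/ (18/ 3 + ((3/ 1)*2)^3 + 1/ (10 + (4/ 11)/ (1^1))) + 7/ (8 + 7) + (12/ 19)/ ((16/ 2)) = 31578061/ 57727320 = 0.55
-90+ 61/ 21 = -1829/ 21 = -87.10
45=45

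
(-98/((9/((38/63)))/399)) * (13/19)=-1793.04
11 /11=1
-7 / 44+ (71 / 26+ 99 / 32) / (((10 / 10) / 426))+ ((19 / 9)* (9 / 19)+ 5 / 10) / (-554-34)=2481.08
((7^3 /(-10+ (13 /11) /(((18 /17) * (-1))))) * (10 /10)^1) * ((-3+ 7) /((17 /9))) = -2444904 /37417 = -65.34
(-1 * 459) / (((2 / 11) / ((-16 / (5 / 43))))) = 1736856 / 5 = 347371.20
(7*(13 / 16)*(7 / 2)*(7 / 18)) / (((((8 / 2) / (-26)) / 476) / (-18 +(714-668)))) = -48286511 / 72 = -670645.99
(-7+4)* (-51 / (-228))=-51 / 76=-0.67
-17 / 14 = -1.21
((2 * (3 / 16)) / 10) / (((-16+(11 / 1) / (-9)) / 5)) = -27 / 2480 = -0.01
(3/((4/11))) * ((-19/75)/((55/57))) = -1083/500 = -2.17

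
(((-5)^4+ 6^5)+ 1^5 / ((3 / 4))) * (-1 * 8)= -201656 / 3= -67218.67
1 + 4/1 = 5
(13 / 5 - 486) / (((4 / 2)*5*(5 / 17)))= -41089 / 250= -164.36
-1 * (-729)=729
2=2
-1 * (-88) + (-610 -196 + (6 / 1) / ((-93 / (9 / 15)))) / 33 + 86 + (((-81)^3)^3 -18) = -767734059544149830911 / 5115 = -150094635296998989.43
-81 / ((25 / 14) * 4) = -567 / 50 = -11.34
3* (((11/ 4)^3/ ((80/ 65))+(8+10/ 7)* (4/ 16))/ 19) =414051/ 136192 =3.04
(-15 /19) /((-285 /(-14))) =-14 /361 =-0.04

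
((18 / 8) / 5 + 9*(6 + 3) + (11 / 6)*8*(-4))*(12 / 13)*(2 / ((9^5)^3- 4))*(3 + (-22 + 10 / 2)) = -38276 / 13382923586151925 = -0.00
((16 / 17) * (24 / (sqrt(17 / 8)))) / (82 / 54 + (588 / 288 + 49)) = 165888 * sqrt(34) / 3281017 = 0.29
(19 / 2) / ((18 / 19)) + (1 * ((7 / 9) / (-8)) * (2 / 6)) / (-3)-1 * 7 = 1969 / 648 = 3.04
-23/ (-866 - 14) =23/ 880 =0.03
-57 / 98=-0.58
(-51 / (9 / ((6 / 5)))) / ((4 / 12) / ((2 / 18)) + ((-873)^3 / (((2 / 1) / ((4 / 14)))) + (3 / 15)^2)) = 1190 / 16633464893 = 0.00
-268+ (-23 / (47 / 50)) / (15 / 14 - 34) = -5790656 / 21667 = -267.26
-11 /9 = -1.22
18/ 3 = 6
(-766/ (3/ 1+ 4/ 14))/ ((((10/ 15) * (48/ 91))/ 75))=-18297825/ 368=-49722.35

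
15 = 15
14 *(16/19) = 224/19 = 11.79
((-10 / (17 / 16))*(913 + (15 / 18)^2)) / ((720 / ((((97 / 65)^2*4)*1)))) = -106.39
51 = 51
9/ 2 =4.50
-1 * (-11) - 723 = -712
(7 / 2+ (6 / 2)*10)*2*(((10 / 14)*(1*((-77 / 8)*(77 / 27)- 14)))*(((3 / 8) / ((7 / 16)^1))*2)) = -428465 / 126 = -3400.52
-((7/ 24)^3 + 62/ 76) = -220789/ 262656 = -0.84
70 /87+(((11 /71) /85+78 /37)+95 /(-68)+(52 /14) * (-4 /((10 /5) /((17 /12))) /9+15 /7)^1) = 284681260201 /34268637060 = 8.31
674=674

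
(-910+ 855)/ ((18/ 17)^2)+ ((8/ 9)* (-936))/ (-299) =-344849/ 7452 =-46.28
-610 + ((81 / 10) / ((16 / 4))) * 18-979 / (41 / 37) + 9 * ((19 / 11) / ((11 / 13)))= -142744431 / 99220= -1438.67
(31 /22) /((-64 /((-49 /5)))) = 1519 /7040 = 0.22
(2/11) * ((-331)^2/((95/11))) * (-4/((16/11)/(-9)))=10846539/190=57087.05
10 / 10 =1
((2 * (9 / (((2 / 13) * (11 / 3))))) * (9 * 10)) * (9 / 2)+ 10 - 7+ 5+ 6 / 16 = 1137977 / 88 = 12931.56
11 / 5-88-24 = -109.80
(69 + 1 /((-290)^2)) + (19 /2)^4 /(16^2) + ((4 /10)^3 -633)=-229126329867 /430592000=-532.12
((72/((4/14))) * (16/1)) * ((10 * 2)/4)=20160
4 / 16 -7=-6.75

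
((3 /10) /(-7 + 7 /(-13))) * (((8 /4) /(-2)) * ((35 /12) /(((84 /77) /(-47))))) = -5.00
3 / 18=1 / 6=0.17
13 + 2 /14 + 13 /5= 551 /35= 15.74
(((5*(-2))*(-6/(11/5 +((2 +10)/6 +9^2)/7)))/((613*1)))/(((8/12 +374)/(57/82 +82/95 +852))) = 698167995/44012708536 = 0.02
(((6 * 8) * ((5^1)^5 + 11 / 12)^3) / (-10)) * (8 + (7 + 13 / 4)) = -3852998025059663 / 1440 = -2675693072958.10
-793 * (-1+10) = -7137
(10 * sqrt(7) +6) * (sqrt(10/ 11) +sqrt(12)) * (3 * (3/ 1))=18 * (3 +5 * sqrt(7)) * (sqrt(110) +22 * sqrt(3))/ 11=1290.45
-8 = -8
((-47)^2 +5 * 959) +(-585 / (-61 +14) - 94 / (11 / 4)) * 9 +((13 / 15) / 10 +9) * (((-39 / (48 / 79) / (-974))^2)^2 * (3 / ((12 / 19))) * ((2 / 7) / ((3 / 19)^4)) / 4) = 141260478972855230146071958189 / 20747730883489169198284800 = 6808.48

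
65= 65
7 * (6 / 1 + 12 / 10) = 252 / 5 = 50.40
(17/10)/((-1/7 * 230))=-119/2300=-0.05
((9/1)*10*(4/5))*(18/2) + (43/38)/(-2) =49205/76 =647.43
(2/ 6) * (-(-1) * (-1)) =-1/ 3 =-0.33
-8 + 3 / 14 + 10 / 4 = -37 / 7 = -5.29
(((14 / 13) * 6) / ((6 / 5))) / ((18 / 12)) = 140 / 39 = 3.59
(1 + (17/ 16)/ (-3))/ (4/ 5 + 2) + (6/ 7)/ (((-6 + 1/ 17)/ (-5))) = 64615/ 67872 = 0.95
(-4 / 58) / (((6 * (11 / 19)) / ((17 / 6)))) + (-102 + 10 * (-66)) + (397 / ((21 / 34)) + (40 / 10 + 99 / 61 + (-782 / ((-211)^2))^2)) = -552421918146867179 / 4859827837504794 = -113.67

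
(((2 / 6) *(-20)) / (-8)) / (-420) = -1 / 504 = -0.00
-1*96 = -96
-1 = -1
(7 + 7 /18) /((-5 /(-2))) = 133 /45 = 2.96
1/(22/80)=40/11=3.64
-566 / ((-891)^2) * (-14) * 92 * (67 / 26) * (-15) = -122108840 / 3440151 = -35.50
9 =9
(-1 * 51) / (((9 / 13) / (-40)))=8840 / 3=2946.67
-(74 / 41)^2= -3.26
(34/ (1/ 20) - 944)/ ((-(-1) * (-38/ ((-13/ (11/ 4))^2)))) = 32448/ 209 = 155.25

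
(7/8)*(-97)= -679/8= -84.88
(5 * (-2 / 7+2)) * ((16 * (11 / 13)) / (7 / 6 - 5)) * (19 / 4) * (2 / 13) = -601920 / 27209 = -22.12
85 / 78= 1.09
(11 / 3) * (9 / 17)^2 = 297 / 289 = 1.03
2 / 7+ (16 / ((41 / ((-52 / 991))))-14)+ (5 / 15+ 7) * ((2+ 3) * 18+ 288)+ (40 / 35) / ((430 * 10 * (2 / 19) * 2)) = 240952921227 / 87356650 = 2758.27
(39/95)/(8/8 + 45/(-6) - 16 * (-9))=78/26125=0.00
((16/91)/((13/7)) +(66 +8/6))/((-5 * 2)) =-17093/2535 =-6.74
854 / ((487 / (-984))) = -1725.54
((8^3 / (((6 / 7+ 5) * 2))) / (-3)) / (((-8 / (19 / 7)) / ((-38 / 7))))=-23104 / 861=-26.83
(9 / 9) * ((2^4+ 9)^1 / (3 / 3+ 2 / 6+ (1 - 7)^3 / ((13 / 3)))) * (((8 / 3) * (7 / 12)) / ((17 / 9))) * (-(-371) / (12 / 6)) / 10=-506415 / 64328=-7.87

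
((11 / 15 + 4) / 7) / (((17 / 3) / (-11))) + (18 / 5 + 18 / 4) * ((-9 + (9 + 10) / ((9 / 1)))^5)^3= -9150025488890720395218733969 / 302482033571151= -30249814776977.21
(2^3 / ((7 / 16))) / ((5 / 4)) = 512 / 35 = 14.63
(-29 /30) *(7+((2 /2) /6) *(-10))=-232 /45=-5.16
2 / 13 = 0.15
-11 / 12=-0.92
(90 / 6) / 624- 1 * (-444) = 92357 / 208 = 444.02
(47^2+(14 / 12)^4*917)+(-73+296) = 5353589 / 1296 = 4130.86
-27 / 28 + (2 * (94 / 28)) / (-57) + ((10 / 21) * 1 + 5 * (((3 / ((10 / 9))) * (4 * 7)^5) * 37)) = 13720139789369 / 1596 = 8596578815.39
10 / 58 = 5 / 29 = 0.17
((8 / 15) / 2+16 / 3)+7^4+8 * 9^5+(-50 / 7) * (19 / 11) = 182792711 / 385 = 474786.26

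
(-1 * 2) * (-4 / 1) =8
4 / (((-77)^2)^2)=4 / 35153041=0.00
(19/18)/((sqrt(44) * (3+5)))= 0.02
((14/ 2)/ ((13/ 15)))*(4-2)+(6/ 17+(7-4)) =4311/ 221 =19.51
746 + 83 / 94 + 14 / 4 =35268 / 47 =750.38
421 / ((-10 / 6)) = -1263 / 5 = -252.60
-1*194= -194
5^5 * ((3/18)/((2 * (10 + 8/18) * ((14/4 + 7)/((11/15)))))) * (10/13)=34375/25662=1.34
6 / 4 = 3 / 2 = 1.50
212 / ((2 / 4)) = 424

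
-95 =-95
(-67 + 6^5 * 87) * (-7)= -4735115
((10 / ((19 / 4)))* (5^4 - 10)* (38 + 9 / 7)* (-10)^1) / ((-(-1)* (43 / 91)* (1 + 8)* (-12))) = 73287500 / 7353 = 9967.02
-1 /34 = -0.03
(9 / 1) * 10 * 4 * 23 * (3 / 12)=2070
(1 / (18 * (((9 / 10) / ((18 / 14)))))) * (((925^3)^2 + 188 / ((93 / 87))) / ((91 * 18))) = 7468592123553938395 / 246078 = 30350507251984.89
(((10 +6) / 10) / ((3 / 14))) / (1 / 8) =896 / 15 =59.73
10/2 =5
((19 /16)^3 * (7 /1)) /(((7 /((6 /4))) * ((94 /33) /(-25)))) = -16976025 /770048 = -22.05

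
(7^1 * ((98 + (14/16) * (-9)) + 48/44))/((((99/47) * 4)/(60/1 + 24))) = 18486181/2904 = 6365.76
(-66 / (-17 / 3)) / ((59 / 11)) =2.17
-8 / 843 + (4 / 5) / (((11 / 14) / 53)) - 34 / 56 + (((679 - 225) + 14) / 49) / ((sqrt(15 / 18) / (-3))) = 69256147 / 1298220 - 1404 * sqrt(30) / 245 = 21.96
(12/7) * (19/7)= 228/49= 4.65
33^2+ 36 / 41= 44685 / 41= 1089.88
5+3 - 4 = 4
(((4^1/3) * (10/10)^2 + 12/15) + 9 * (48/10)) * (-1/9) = -136/27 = -5.04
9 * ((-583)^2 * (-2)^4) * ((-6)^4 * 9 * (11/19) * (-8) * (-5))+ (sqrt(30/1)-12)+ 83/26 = sqrt(30)+ 6530901550014209/494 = 13220448481815.62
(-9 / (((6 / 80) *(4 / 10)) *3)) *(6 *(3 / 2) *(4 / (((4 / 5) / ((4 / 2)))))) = -9000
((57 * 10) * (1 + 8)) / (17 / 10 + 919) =1900 / 341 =5.57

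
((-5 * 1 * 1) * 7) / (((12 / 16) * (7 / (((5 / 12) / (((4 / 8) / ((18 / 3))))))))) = -100 / 3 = -33.33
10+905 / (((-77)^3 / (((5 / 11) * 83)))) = 9.93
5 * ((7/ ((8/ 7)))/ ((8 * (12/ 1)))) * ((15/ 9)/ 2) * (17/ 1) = 20825/ 4608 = 4.52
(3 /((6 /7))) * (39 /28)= 39 /8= 4.88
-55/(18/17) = -935/18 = -51.94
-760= -760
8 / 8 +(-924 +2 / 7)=-6459 / 7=-922.71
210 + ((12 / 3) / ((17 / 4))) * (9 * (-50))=-3630 / 17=-213.53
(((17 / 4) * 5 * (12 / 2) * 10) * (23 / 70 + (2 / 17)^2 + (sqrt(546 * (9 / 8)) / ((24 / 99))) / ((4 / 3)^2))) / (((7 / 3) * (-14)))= -3408075 * sqrt(273) / 25088-311715 / 23324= -2257.89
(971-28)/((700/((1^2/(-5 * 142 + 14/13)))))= -12259/6451200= -0.00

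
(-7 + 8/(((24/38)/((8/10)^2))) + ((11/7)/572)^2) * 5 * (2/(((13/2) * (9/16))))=43988972/14533155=3.03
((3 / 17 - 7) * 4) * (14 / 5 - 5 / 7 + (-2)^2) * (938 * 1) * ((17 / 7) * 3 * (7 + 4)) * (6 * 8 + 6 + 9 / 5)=-121932794016 / 175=-696758822.95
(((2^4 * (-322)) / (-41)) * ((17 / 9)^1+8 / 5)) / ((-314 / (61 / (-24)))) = 19642 / 5535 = 3.55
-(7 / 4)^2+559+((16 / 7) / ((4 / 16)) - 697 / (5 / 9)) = -386131 / 560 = -689.52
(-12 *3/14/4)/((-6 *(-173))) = -3/4844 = -0.00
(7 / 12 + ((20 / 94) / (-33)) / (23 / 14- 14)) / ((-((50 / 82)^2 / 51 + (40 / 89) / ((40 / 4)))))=-1593784527391 / 142586484436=-11.18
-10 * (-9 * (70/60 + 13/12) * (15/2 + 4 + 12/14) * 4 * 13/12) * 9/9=303615/28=10843.39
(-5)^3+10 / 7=-865 / 7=-123.57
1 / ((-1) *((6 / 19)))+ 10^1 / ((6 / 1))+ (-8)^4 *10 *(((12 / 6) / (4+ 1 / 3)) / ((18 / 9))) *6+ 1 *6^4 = 58008.35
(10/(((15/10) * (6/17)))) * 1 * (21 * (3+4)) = 8330/3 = 2776.67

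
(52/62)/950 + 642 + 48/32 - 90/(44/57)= 85346243/161975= 526.91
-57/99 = -19/33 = -0.58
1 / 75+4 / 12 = 26 / 75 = 0.35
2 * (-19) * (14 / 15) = -532 / 15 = -35.47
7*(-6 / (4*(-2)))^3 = 2.95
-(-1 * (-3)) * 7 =-21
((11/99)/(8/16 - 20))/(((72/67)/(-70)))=2345/6318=0.37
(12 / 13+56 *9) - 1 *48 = 5940 / 13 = 456.92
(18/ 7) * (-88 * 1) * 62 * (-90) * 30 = 265161600/ 7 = 37880228.57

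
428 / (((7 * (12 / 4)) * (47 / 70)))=4280 / 141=30.35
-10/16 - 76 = -613/8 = -76.62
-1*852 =-852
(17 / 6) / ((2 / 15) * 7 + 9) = 85 / 298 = 0.29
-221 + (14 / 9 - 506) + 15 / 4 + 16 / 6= -25885 / 36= -719.03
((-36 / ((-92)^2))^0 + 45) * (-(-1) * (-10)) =-460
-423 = -423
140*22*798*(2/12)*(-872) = -357206080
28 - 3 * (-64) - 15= 205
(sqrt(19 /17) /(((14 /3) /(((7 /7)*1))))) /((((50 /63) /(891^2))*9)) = 2381643*sqrt(323) /1700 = 25178.45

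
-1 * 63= -63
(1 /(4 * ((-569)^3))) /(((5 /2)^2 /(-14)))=14 /4605500225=0.00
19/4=4.75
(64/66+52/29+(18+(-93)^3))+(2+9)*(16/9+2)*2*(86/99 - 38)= -807422.26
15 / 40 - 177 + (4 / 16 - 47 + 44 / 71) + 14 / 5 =-624673 / 2840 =-219.96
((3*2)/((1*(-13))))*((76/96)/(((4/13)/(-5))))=95/16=5.94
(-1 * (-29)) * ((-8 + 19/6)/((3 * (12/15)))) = -58.40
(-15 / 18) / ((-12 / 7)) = 35 / 72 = 0.49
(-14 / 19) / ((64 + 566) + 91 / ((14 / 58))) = -14 / 19133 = -0.00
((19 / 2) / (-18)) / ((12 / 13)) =-247 / 432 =-0.57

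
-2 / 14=-1 / 7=-0.14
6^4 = 1296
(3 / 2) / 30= 1 / 20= 0.05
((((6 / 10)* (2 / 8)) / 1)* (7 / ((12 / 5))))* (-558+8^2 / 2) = -1841 / 8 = -230.12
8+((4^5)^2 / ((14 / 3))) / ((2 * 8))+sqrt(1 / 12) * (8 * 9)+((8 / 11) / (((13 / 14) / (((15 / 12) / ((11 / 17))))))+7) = 12 * sqrt(3)+154814017 / 11011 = 14080.73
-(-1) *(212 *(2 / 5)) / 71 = 424 / 355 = 1.19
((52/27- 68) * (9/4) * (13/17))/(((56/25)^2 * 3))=-1811875/239904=-7.55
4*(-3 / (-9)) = 4 / 3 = 1.33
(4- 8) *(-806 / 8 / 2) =403 / 2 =201.50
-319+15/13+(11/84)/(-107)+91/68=-314348651/993174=-316.51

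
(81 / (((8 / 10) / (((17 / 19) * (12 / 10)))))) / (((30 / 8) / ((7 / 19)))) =19278 / 1805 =10.68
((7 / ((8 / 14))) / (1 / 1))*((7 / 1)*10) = 1715 / 2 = 857.50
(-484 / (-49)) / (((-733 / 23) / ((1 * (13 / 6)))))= -72358 / 107751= -0.67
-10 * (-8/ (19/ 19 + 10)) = 80/ 11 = 7.27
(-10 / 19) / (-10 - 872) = 5 / 8379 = 0.00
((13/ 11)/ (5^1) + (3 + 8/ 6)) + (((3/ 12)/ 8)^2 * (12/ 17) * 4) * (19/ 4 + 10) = 3310613/ 718080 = 4.61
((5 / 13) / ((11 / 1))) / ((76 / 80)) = 100 / 2717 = 0.04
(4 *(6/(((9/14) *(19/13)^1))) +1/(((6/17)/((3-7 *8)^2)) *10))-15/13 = 12156451/14820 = 820.27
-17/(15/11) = -187/15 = -12.47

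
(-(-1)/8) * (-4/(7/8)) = -4/7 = -0.57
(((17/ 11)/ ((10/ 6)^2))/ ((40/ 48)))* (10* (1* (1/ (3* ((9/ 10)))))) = 136/ 55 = 2.47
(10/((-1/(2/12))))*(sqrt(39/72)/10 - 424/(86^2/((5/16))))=1325/44376 - sqrt(78)/72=-0.09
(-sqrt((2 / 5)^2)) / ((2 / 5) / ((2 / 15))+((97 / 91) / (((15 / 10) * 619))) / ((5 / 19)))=-337974 / 2538491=-0.13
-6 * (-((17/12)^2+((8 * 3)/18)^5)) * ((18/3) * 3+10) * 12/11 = 338618/297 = 1140.13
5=5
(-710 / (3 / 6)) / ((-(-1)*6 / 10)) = -7100 / 3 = -2366.67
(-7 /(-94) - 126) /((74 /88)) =-260414 /1739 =-149.75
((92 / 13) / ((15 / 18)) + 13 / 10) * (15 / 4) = 3819 / 104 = 36.72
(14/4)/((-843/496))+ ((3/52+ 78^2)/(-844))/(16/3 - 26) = -3923650957/2293850208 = -1.71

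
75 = 75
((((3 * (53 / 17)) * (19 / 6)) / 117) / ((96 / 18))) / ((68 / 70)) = 35245 / 721344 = 0.05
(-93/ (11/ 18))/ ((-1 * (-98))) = -837/ 539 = -1.55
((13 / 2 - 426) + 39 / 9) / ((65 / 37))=-92167 / 390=-236.33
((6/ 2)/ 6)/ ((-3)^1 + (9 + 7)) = 1/ 26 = 0.04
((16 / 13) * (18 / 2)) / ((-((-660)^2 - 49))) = -144 / 5662163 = -0.00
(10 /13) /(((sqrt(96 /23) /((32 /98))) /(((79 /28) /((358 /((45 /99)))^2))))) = 9875 * sqrt(138) /207448429188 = 0.00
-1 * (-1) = 1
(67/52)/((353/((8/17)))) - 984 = -76764658/78013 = -984.00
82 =82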